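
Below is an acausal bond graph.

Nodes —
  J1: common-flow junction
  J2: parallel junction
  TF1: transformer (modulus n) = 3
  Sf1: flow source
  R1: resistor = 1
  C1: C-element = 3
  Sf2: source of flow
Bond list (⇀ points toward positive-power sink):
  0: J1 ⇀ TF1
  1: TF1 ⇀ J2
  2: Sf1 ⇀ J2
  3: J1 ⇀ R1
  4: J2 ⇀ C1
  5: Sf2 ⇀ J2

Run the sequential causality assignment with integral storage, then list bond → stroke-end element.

#2 stroke→Sf1  (Sf1 (Sf) sets flow on bond)
#5 stroke→Sf2  (source Sf2 imposes f)
#4 stroke→J2  (C1 integral (e out))
#1 stroke→TF1  (0-jn J2 has e-setter on 4)
#0 stroke→J1  (TF TF1: opposite of bond 1)
#3 stroke→R1  (J1: last free bond brings flow in)

b0 stroke at J1
b1 stroke at TF1
b2 stroke at Sf1
b3 stroke at R1
b4 stroke at J2
b5 stroke at Sf2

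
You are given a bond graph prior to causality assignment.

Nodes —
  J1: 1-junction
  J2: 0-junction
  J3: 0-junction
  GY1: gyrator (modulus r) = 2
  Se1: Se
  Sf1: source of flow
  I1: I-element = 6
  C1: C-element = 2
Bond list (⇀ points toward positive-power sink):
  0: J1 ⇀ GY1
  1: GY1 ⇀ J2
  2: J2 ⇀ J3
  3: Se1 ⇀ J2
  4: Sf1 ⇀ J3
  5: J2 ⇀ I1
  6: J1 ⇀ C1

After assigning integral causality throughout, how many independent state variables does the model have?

2  (C1, I1 all integral)

bond 3 →J2  (source Se1 imposes e)
bond 4 →Sf1  (source Sf1 imposes f)
bond 1 →GY1  (common-e at J2 fixed by 3)
bond 2 →J3  (common-e at J2 fixed by 3)
bond 5 →I1  (0-jn J2 has e-setter on 3)
bond 0 →GY1  (GY1: gyrator matches bond 1)
bond 6 →J1  (1-jn J1 has f-setter on 0)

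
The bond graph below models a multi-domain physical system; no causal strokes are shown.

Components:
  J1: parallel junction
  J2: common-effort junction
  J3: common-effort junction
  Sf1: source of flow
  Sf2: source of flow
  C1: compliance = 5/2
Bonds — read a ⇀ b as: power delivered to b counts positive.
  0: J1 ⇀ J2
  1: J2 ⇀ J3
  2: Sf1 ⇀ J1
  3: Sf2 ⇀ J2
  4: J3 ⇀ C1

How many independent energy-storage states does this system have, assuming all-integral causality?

bond 2 |Sf1  (source Sf1 imposes f)
bond 3 |Sf2  (Sf2: flow source, stroke at near end)
bond 0 |J1  (J1 needs exactly one e-in)
bond 1 |J2  (only one effort-in slot at J2)
bond 4 |J3  (closing 0-jn rule on J3)

1  (C1 all integral)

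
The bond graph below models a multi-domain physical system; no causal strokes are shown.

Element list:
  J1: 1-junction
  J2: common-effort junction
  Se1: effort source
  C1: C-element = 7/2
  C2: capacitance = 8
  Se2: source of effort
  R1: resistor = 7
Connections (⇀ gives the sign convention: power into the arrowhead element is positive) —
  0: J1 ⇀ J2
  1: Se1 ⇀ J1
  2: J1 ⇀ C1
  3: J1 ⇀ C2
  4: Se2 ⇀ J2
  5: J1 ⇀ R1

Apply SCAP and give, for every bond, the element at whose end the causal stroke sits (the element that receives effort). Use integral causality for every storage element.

bond 0 stroke→J1
bond 1 stroke→J1
bond 2 stroke→J1
bond 3 stroke→J1
bond 4 stroke→J2
bond 5 stroke→R1

b1 stroke at J1  (Se1 fixes effort; stroke away)
b4 stroke at J2  (source Se2 imposes e)
b0 stroke at J1  (J2: bond 4 brought effort, rest push out)
b2 stroke at J1  (C1 integral (e out))
b3 stroke at J1  (prefer integral on C2)
b5 stroke at R1  (J1: last free bond brings flow in)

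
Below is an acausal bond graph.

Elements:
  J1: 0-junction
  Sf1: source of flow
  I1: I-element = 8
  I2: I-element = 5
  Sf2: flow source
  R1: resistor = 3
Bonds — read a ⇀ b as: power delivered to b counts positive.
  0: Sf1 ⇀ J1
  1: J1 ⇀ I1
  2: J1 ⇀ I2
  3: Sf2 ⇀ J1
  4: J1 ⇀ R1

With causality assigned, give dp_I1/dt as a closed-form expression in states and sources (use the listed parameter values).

dp_I1/dt = 3*F_Sf1 + 3*F_Sf2 - 3*p_I1/8 - 3*p_I2/5

β0 stroke at Sf1  (source Sf1 imposes f)
β3 stroke at Sf2  (Sf2 (Sf) sets flow on bond)
β1 stroke at I1  (I1 integral (f out))
β2 stroke at I2  (I2: I, integral causality)
β4 stroke at J1  (J1 needs exactly one e-in)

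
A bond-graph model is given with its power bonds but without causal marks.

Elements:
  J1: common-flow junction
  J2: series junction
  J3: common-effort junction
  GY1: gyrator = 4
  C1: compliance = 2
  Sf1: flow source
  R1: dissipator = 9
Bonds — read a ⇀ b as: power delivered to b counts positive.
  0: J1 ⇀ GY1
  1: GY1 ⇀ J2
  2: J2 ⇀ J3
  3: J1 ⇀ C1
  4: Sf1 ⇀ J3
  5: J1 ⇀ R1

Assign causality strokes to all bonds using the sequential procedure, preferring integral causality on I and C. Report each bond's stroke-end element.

#4 stroke at Sf1  (Sf1 fixes flow; stroke at Sf1)
#2 stroke at J3  (J3 needs exactly one e-in)
#1 stroke at J2  (J2: bond 2 brought flow, rest push out)
#0 stroke at J1  (GY GY1: same side as bond 1)
#3 stroke at J1  (C1 outputs effort q/C1)
#5 stroke at R1  (only one flow-in slot at J1)

#0 →J1
#1 →J2
#2 →J3
#3 →J1
#4 →Sf1
#5 →R1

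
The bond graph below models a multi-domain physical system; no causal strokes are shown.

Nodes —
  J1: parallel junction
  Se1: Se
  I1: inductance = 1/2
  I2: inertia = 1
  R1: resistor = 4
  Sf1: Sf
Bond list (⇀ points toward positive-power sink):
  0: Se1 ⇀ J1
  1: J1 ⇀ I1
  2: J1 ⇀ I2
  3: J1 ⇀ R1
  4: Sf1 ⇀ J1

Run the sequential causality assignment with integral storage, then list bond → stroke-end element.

b0 →J1  (Se1 (Se) sets effort on bond)
b4 →Sf1  (Sf1 fixes flow; stroke at Sf1)
b1 →I1  (common-e at J1 fixed by 0)
b2 →I2  (0-jn J1 has e-setter on 0)
b3 →R1  (J1 effort already set via bond 0)

β0 stroke at J1
β1 stroke at I1
β2 stroke at I2
β3 stroke at R1
β4 stroke at Sf1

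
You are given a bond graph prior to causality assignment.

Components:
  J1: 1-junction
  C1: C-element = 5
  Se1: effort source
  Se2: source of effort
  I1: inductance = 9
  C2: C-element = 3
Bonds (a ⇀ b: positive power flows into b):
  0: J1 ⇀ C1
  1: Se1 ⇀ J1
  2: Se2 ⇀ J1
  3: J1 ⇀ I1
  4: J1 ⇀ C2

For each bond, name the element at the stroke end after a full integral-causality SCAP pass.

β0 |J1
β1 |J1
β2 |J1
β3 |I1
β4 |J1

#1 stroke at J1  (Se1 fixes effort; stroke away)
#2 stroke at J1  (Se2 fixes effort; stroke away)
#0 stroke at J1  (prefer integral on C1)
#3 stroke at I1  (I1 outputs flow p/I1)
#4 stroke at J1  (1-jn J1 has f-setter on 3)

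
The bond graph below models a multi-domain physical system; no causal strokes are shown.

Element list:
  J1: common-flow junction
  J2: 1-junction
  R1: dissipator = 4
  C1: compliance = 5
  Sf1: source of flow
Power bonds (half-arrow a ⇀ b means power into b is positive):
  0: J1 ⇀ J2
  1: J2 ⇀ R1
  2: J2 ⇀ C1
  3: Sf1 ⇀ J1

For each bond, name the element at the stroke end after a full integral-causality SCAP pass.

bond 0 stroke→J1
bond 1 stroke→J2
bond 2 stroke→J2
bond 3 stroke→Sf1

#3 stroke→Sf1  (Sf1 fixes flow; stroke at Sf1)
#0 stroke→J1  (common-f at J1 fixed by 3)
#1 stroke→J2  (J2: bond 0 brought flow, rest push out)
#2 stroke→J2  (common-f at J2 fixed by 0)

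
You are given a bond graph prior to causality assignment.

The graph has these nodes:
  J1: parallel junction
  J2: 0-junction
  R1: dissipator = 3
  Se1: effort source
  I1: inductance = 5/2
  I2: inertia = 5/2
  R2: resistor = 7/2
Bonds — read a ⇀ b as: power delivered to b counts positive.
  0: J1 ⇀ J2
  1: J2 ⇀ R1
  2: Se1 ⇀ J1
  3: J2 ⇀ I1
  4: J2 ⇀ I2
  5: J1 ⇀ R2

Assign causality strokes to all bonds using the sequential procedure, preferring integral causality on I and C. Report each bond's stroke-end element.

β2 stroke at J1  (Se1 fixes effort; stroke away)
β0 stroke at J2  (0-jn J1 has e-setter on 2)
β5 stroke at R2  (0-jn J1 has e-setter on 2)
β1 stroke at R1  (common-e at J2 fixed by 0)
β3 stroke at I1  (J2 effort already set via bond 0)
β4 stroke at I2  (common-e at J2 fixed by 0)

β0 →J2
β1 →R1
β2 →J1
β3 →I1
β4 →I2
β5 →R2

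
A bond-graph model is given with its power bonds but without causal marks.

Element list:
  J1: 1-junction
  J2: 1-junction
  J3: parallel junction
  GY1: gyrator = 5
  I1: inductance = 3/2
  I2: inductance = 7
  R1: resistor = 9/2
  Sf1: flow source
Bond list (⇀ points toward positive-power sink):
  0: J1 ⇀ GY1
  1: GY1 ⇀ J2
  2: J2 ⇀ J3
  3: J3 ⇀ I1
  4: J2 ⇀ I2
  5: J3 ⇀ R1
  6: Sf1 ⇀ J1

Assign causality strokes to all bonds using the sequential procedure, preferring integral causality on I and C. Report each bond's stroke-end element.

β0 stroke→J1
β1 stroke→J2
β2 stroke→J2
β3 stroke→I1
β4 stroke→I2
β5 stroke→J3
β6 stroke→Sf1

#6 stroke at Sf1  (source Sf1 imposes f)
#0 stroke at J1  (common-f at J1 fixed by 6)
#1 stroke at J2  (GY GY1: same side as bond 0)
#3 stroke at I1  (I1: I, integral causality)
#4 stroke at I2  (prefer integral on I2)
#2 stroke at J2  (common-f at J2 fixed by 4)
#5 stroke at J3  (only one effort-in slot at J3)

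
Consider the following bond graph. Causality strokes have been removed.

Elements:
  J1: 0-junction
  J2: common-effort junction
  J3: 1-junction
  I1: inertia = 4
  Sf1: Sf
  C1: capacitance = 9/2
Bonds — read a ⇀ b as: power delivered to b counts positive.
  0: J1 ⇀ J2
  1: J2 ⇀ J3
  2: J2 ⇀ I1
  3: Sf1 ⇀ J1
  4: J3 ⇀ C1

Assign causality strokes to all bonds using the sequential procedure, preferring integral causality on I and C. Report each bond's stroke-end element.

b0 →J1
b1 →J2
b2 →I1
b3 →Sf1
b4 →J3

β3 stroke→Sf1  (source Sf1 imposes f)
β0 stroke→J1  (J1 needs exactly one e-in)
β2 stroke→I1  (I1 outputs flow p/I1)
β1 stroke→J2  (J2 needs exactly one e-in)
β4 stroke→J3  (1-jn J3 has f-setter on 1)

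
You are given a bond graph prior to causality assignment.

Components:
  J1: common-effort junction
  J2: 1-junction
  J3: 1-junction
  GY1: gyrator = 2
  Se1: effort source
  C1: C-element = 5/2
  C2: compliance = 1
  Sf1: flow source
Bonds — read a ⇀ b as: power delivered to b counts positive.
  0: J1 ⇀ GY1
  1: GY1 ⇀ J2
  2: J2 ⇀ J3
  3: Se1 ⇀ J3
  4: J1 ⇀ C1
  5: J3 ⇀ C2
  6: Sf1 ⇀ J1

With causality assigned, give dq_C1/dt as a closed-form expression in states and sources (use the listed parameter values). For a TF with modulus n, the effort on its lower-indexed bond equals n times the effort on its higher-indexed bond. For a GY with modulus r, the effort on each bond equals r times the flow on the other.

b3 |J3  (Se1: effort source, stroke at far end)
b6 |Sf1  (source Sf1 imposes f)
b4 |J1  (C1 outputs effort q/C1)
b0 |GY1  (0-jn J1 has e-setter on 4)
b1 |GY1  (through GY1, causality inverts; strokes same side of GY1)
b2 |J2  (common-f at J2 fixed by 1)
b5 |J3  (1-jn J3 has f-setter on 2)

dq_C1/dt = E_Se1/2 + F_Sf1 - q_C2/2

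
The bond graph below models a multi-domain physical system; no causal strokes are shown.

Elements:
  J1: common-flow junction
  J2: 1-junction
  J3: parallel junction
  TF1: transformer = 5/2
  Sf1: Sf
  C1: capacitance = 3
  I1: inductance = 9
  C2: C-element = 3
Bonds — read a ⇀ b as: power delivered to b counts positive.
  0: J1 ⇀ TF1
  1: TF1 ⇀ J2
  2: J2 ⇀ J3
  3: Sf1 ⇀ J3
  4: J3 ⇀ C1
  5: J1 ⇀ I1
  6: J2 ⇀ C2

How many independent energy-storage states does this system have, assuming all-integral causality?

#3 stroke→Sf1  (Sf1: flow source, stroke at near end)
#4 stroke→J3  (prefer integral on C1)
#2 stroke→J2  (J3: bond 4 brought effort, rest push out)
#5 stroke→I1  (I1 integral (f out))
#0 stroke→J1  (J1: bond 5 brought flow, rest push out)
#1 stroke→TF1  (through TF1, causality passes straight; one stroke at TF1)
#6 stroke→J2  (1-jn J2 has f-setter on 1)

3  (C1, C2, I1 all integral)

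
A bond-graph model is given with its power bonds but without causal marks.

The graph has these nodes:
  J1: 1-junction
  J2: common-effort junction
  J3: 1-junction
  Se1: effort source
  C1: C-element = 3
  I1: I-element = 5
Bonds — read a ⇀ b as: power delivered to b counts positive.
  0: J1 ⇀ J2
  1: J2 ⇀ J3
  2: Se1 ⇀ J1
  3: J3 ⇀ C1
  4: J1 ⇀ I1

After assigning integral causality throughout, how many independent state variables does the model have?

b2 →J1  (Se1 (Se) sets effort on bond)
b3 →J3  (C1 outputs effort q/C1)
b1 →J2  (J3: last free bond brings flow in)
b0 →J1  (J2: bond 1 brought effort, rest push out)
b4 →I1  (J1: last free bond brings flow in)

2  (C1, I1 all integral)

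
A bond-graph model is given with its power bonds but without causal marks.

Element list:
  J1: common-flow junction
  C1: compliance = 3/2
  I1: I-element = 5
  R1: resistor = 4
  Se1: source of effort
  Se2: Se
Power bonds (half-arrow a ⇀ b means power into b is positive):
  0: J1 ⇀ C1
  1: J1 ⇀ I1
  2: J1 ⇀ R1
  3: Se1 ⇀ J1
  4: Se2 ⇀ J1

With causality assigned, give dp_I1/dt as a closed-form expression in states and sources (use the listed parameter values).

dp_I1/dt = E_Se1 + E_Se2 - 4*p_I1/5 - 2*q_C1/3

b3 →J1  (Se1 (Se) sets effort on bond)
b4 →J1  (Se2 fixes effort; stroke away)
b0 →J1  (C1: C, integral causality)
b1 →I1  (I1 integral (f out))
b2 →J1  (J1: bond 1 brought flow, rest push out)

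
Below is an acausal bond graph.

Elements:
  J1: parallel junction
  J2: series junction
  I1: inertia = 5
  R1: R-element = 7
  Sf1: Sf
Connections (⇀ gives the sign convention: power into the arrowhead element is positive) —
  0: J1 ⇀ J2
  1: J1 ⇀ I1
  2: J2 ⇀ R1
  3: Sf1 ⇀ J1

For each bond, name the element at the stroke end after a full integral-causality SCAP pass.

β0 stroke at J1
β1 stroke at I1
β2 stroke at J2
β3 stroke at Sf1

b3 stroke→Sf1  (Sf1: flow source, stroke at near end)
b1 stroke→I1  (I1: I, integral causality)
b0 stroke→J1  (J1: last free bond brings effort in)
b2 stroke→J2  (1-jn J2 has f-setter on 0)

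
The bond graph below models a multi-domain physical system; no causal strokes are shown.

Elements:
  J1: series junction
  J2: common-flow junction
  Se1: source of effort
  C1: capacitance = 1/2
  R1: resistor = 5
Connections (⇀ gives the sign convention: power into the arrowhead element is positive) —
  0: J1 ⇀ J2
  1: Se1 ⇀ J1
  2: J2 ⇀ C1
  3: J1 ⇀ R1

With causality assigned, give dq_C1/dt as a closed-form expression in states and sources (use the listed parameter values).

dq_C1/dt = E_Se1/5 - 2*q_C1/5

bond 1 stroke at J1  (Se1 (Se) sets effort on bond)
bond 2 stroke at J2  (C1 outputs effort q/C1)
bond 0 stroke at J1  (closing 1-jn rule on J2)
bond 3 stroke at R1  (J1: last free bond brings flow in)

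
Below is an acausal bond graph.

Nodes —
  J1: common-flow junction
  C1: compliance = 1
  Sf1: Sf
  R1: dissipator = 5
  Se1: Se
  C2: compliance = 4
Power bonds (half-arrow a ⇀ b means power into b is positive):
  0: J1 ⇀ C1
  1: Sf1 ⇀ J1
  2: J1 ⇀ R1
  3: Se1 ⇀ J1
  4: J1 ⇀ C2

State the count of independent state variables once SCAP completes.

b1 →Sf1  (Sf1 fixes flow; stroke at Sf1)
b3 →J1  (Se1 (Se) sets effort on bond)
b0 →J1  (J1 flow already set via bond 1)
b2 →J1  (J1 flow already set via bond 1)
b4 →J1  (J1 flow already set via bond 1)

2  (C1, C2 all integral)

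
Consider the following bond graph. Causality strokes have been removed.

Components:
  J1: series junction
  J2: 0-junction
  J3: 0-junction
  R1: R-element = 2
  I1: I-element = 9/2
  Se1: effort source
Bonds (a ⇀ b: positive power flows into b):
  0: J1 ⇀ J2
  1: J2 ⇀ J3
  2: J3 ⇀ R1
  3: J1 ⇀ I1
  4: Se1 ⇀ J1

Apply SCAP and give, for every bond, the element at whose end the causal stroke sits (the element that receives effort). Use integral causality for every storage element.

β4 |J1  (source Se1 imposes e)
β3 |I1  (prefer integral on I1)
β0 |J1  (1-jn J1 has f-setter on 3)
β1 |J2  (closing 0-jn rule on J2)
β2 |J3  (J3 needs exactly one e-in)

b0 stroke→J1
b1 stroke→J2
b2 stroke→J3
b3 stroke→I1
b4 stroke→J1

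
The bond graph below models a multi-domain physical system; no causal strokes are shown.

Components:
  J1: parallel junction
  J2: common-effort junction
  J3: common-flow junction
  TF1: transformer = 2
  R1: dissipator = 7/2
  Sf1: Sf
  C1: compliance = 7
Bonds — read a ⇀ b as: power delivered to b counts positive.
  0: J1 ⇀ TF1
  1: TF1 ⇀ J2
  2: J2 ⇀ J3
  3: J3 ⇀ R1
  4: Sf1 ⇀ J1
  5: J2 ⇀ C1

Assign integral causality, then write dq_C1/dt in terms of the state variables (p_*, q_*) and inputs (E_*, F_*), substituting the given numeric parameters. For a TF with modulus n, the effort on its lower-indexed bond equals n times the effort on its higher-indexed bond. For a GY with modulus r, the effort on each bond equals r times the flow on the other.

dq_C1/dt = 2*F_Sf1 - 2*q_C1/49

β4 stroke→Sf1  (Sf1: flow source, stroke at near end)
β0 stroke→J1  (J1: last free bond brings effort in)
β1 stroke→TF1  (through TF1, causality passes straight; one stroke at TF1)
β5 stroke→J2  (C1 outputs effort q/C1)
β2 stroke→J3  (0-jn J2 has e-setter on 5)
β3 stroke→R1  (only one flow-in slot at J3)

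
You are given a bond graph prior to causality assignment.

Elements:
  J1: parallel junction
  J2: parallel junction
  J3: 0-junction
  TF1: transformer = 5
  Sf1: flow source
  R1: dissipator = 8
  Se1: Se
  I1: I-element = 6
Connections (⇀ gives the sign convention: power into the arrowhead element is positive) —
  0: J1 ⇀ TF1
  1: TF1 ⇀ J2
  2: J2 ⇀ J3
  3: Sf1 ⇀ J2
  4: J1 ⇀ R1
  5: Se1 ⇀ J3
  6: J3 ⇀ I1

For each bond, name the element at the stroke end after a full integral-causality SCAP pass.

#0 →J1
#1 →TF1
#2 →J2
#3 →Sf1
#4 →R1
#5 →J3
#6 →I1

#3 →Sf1  (source Sf1 imposes f)
#5 →J3  (Se1 (Se) sets effort on bond)
#2 →J2  (J3: bond 5 brought effort, rest push out)
#6 →I1  (J3 effort already set via bond 5)
#1 →TF1  (J2: bond 2 brought effort, rest push out)
#0 →J1  (through TF1, causality passes straight; one stroke at TF1)
#4 →R1  (J1: bond 0 brought effort, rest push out)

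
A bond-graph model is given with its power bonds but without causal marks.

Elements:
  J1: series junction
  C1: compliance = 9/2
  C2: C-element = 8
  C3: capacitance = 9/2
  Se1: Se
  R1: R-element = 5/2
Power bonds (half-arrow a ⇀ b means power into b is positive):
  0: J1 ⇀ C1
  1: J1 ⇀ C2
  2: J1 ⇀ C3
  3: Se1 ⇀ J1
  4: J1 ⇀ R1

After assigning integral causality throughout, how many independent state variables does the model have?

b3 stroke at J1  (Se1 (Se) sets effort on bond)
b0 stroke at J1  (C1: C, integral causality)
b1 stroke at J1  (C2 outputs effort q/C2)
b2 stroke at J1  (C3: C, integral causality)
b4 stroke at R1  (J1 needs exactly one f-in)

3  (C1, C2, C3 all integral)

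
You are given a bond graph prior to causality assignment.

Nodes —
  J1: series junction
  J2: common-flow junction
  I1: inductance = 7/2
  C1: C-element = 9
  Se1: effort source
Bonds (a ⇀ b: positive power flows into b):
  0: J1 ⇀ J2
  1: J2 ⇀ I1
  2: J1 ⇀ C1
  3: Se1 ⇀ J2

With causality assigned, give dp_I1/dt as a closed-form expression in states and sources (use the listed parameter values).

dp_I1/dt = E_Se1 - q_C1/9

#3 stroke→J2  (Se1: effort source, stroke at far end)
#1 stroke→I1  (I1 integral (f out))
#0 stroke→J2  (J2: bond 1 brought flow, rest push out)
#2 stroke→J1  (common-f at J1 fixed by 0)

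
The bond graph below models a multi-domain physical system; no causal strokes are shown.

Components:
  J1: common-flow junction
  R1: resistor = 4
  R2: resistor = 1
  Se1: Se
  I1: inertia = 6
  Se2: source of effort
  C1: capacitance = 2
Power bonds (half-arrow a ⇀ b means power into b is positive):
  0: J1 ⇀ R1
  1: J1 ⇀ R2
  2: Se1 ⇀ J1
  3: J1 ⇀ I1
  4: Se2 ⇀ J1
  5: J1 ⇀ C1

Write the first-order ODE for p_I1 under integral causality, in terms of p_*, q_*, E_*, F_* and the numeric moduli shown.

b2 →J1  (Se1 fixes effort; stroke away)
b4 →J1  (Se2 (Se) sets effort on bond)
b3 →I1  (I1: I, integral causality)
b0 →J1  (J1 flow already set via bond 3)
b1 →J1  (common-f at J1 fixed by 3)
b5 →J1  (J1 flow already set via bond 3)

dp_I1/dt = E_Se1 + E_Se2 - 5*p_I1/6 - q_C1/2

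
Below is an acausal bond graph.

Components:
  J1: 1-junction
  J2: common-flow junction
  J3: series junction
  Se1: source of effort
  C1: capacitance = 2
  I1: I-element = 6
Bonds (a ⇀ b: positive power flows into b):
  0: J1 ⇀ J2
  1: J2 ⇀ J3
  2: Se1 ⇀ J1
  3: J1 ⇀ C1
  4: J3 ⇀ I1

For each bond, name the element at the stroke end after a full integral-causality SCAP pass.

b2 |J1  (Se1 fixes effort; stroke away)
b3 |J1  (C1: C, integral causality)
b0 |J2  (J1: last free bond brings flow in)
b1 |J3  (only one flow-in slot at J2)
b4 |I1  (only one flow-in slot at J3)

β0 stroke at J2
β1 stroke at J3
β2 stroke at J1
β3 stroke at J1
β4 stroke at I1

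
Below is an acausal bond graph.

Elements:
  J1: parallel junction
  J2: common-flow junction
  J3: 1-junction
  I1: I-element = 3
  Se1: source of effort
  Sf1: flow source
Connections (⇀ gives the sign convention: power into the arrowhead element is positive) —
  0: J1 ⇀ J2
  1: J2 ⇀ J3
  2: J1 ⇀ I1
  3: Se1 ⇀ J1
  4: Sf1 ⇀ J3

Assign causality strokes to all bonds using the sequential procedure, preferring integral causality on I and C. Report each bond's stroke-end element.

β3 →J1  (Se1 fixes effort; stroke away)
β4 →Sf1  (Sf1 fixes flow; stroke at Sf1)
β0 →J2  (J1: bond 3 brought effort, rest push out)
β2 →I1  (0-jn J1 has e-setter on 3)
β1 →J3  (only one flow-in slot at J2)

b0 stroke at J2
b1 stroke at J3
b2 stroke at I1
b3 stroke at J1
b4 stroke at Sf1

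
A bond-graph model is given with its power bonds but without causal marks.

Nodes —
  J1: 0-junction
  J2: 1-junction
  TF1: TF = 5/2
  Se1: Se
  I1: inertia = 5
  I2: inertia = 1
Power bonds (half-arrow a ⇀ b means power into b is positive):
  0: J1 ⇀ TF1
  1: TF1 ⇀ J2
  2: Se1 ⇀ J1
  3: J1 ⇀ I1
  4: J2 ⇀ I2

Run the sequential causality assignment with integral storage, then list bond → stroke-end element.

#2 stroke→J1  (Se1 (Se) sets effort on bond)
#0 stroke→TF1  (0-jn J1 has e-setter on 2)
#3 stroke→I1  (0-jn J1 has e-setter on 2)
#1 stroke→J2  (through TF1, causality passes straight; one stroke at TF1)
#4 stroke→I2  (only one flow-in slot at J2)

#0 →TF1
#1 →J2
#2 →J1
#3 →I1
#4 →I2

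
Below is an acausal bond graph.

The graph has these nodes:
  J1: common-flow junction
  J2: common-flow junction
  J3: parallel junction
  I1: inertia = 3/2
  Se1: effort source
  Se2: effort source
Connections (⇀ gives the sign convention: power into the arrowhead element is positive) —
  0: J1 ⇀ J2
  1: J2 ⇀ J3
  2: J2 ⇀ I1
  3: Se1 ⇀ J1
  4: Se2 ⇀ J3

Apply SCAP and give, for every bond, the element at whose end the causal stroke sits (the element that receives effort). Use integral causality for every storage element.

#0 →J2
#1 →J2
#2 →I1
#3 →J1
#4 →J3

bond 3 |J1  (Se1 (Se) sets effort on bond)
bond 4 |J3  (Se2: effort source, stroke at far end)
bond 0 |J2  (closing 1-jn rule on J1)
bond 1 |J2  (J3: bond 4 brought effort, rest push out)
bond 2 |I1  (closing 1-jn rule on J2)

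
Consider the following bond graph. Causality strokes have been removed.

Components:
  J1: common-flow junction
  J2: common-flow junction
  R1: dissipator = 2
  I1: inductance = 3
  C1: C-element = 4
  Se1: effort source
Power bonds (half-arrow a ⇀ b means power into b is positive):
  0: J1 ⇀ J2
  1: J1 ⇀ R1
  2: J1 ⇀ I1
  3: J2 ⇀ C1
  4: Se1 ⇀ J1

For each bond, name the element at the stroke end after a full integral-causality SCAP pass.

bond 0 →J1
bond 1 →J1
bond 2 →I1
bond 3 →J2
bond 4 →J1

β4 |J1  (source Se1 imposes e)
β2 |I1  (I1 outputs flow p/I1)
β0 |J1  (J1 flow already set via bond 2)
β1 |J1  (J1: bond 2 brought flow, rest push out)
β3 |J2  (1-jn J2 has f-setter on 0)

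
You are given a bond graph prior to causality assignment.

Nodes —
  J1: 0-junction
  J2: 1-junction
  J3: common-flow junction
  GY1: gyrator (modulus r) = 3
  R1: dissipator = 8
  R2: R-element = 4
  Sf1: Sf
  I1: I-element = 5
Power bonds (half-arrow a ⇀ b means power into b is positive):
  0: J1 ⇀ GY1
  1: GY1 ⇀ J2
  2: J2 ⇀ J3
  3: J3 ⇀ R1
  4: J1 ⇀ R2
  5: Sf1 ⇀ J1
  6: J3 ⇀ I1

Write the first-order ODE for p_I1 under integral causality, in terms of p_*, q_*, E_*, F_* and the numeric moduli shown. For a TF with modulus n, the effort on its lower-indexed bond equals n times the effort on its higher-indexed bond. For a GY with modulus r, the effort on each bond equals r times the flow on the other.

b5 |Sf1  (Sf1: flow source, stroke at near end)
b6 |I1  (I1 outputs flow p/I1)
b2 |J3  (1-jn J3 has f-setter on 6)
b3 |J3  (common-f at J3 fixed by 6)
b1 |J2  (1-jn J2 has f-setter on 2)
b0 |J1  (through GY1, causality inverts; strokes same side of GY1)
b4 |R2  (common-e at J1 fixed by 0)

dp_I1/dt = 3*F_Sf1 - 41*p_I1/20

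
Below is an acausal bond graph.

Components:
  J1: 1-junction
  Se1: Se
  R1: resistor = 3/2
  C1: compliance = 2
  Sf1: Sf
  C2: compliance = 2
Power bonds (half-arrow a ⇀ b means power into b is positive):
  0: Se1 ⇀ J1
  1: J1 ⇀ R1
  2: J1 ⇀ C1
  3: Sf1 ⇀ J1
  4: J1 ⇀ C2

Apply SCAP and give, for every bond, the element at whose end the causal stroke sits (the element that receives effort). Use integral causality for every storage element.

#0 |J1
#1 |J1
#2 |J1
#3 |Sf1
#4 |J1

β0 →J1  (Se1 (Se) sets effort on bond)
β3 →Sf1  (source Sf1 imposes f)
β1 →J1  (1-jn J1 has f-setter on 3)
β2 →J1  (J1 flow already set via bond 3)
β4 →J1  (1-jn J1 has f-setter on 3)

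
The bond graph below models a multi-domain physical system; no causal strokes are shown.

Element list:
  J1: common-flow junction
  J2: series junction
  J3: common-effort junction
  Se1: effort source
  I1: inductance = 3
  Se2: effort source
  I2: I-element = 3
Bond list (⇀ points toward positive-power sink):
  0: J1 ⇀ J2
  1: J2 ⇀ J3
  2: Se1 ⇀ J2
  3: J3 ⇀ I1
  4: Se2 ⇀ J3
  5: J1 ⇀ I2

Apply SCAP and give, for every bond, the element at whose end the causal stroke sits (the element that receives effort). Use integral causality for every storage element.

bond 2 stroke at J2  (source Se1 imposes e)
bond 4 stroke at J3  (source Se2 imposes e)
bond 1 stroke at J2  (J3 effort already set via bond 4)
bond 3 stroke at I1  (common-e at J3 fixed by 4)
bond 0 stroke at J1  (closing 1-jn rule on J2)
bond 5 stroke at I2  (only one flow-in slot at J1)

bond 0 stroke→J1
bond 1 stroke→J2
bond 2 stroke→J2
bond 3 stroke→I1
bond 4 stroke→J3
bond 5 stroke→I2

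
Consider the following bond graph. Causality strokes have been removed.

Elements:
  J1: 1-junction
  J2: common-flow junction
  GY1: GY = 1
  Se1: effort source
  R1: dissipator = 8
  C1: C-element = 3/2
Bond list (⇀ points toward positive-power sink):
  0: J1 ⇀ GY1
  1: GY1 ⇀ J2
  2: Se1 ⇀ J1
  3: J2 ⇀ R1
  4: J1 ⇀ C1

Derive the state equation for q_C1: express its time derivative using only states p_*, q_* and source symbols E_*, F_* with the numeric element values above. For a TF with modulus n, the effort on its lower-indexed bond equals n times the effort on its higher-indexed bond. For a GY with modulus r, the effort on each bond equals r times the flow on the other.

#2 |J1  (Se1: effort source, stroke at far end)
#4 |J1  (C1: C, integral causality)
#0 |GY1  (J1: last free bond brings flow in)
#1 |GY1  (GY1 both-in/both-out from 0)
#3 |J2  (common-f at J2 fixed by 1)

dq_C1/dt = 8*E_Se1 - 16*q_C1/3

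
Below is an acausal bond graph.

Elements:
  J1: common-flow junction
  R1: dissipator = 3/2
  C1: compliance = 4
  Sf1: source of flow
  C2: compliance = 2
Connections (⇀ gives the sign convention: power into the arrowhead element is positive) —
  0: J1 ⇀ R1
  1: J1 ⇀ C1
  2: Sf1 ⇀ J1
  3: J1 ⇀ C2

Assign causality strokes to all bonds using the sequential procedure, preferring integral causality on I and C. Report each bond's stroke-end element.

#2 stroke→Sf1  (Sf1 fixes flow; stroke at Sf1)
#0 stroke→J1  (J1 flow already set via bond 2)
#1 stroke→J1  (J1: bond 2 brought flow, rest push out)
#3 stroke→J1  (1-jn J1 has f-setter on 2)

bond 0 |J1
bond 1 |J1
bond 2 |Sf1
bond 3 |J1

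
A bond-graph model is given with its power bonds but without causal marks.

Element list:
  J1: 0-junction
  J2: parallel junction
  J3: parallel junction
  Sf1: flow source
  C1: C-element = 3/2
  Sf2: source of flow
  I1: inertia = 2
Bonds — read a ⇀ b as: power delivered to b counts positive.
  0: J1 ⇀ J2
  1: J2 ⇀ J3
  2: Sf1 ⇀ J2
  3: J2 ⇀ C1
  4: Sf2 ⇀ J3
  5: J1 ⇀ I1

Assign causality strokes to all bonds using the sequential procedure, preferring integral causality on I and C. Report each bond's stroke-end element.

bond 2 stroke→Sf1  (Sf1 fixes flow; stroke at Sf1)
bond 4 stroke→Sf2  (Sf2 fixes flow; stroke at Sf2)
bond 1 stroke→J3  (only one effort-in slot at J3)
bond 3 stroke→J2  (prefer integral on C1)
bond 0 stroke→J1  (common-e at J2 fixed by 3)
bond 5 stroke→I1  (common-e at J1 fixed by 0)

β0 stroke→J1
β1 stroke→J3
β2 stroke→Sf1
β3 stroke→J2
β4 stroke→Sf2
β5 stroke→I1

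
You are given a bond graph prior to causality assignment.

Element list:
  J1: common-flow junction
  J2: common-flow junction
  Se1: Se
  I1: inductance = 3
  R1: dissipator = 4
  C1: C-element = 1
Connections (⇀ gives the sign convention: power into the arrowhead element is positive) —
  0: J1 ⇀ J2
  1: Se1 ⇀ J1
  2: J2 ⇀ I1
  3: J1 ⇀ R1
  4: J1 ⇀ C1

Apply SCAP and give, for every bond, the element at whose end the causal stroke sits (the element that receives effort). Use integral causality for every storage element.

β1 stroke→J1  (Se1: effort source, stroke at far end)
β2 stroke→I1  (I1 outputs flow p/I1)
β0 stroke→J2  (common-f at J2 fixed by 2)
β3 stroke→J1  (J1 flow already set via bond 0)
β4 stroke→J1  (1-jn J1 has f-setter on 0)

bond 0 stroke→J2
bond 1 stroke→J1
bond 2 stroke→I1
bond 3 stroke→J1
bond 4 stroke→J1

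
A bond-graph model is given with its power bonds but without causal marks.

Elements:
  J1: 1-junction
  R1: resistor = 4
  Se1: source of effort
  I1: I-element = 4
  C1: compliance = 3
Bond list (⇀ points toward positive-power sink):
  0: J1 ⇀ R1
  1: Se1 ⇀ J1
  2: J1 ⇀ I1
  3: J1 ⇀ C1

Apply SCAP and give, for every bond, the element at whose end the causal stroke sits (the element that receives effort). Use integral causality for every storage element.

b0 →J1
b1 →J1
b2 →I1
b3 →J1

#1 stroke at J1  (source Se1 imposes e)
#2 stroke at I1  (I1 outputs flow p/I1)
#0 stroke at J1  (J1 flow already set via bond 2)
#3 stroke at J1  (J1 flow already set via bond 2)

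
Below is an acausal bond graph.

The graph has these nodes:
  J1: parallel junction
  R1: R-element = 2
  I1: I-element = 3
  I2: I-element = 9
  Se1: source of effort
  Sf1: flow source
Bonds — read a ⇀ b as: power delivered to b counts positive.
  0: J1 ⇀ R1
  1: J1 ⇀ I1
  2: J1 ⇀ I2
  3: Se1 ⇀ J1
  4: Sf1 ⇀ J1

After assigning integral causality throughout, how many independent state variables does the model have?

bond 3 →J1  (source Se1 imposes e)
bond 4 →Sf1  (Sf1: flow source, stroke at near end)
bond 0 →R1  (0-jn J1 has e-setter on 3)
bond 1 →I1  (J1 effort already set via bond 3)
bond 2 →I2  (J1 effort already set via bond 3)

2  (I1, I2 all integral)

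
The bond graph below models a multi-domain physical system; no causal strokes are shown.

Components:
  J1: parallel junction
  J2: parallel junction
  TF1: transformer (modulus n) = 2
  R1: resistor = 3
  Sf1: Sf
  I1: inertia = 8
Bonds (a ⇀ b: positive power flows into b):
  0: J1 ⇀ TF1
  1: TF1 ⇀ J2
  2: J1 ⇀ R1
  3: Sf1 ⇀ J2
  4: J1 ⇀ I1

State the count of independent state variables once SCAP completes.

b3 stroke→Sf1  (Sf1 (Sf) sets flow on bond)
b1 stroke→J2  (J2 needs exactly one e-in)
b0 stroke→TF1  (through TF1, causality passes straight; one stroke at TF1)
b4 stroke→I1  (I1: I, integral causality)
b2 stroke→J1  (closing 0-jn rule on J1)

1  (I1 all integral)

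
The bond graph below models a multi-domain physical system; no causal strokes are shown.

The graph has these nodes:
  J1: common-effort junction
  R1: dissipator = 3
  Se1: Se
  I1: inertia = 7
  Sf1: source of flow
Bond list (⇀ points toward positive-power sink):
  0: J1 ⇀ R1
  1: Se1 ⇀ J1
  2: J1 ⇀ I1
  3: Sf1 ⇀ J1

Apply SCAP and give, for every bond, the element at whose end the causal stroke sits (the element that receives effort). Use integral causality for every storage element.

#0 stroke→R1
#1 stroke→J1
#2 stroke→I1
#3 stroke→Sf1

b1 |J1  (Se1 fixes effort; stroke away)
b3 |Sf1  (source Sf1 imposes f)
b0 |R1  (J1 effort already set via bond 1)
b2 |I1  (0-jn J1 has e-setter on 1)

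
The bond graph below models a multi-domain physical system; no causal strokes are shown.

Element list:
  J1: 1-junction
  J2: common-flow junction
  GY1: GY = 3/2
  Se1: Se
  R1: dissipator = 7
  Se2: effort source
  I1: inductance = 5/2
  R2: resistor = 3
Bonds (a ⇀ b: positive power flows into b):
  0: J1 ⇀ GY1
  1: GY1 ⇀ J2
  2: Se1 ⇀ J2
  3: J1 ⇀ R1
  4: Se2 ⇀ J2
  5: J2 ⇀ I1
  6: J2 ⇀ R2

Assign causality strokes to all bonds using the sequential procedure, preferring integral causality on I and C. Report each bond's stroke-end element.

b0 →J1
b1 →J2
b2 →J2
b3 →R1
b4 →J2
b5 →I1
b6 →J2

bond 2 →J2  (Se1 fixes effort; stroke away)
bond 4 →J2  (Se2: effort source, stroke at far end)
bond 5 →I1  (prefer integral on I1)
bond 1 →J2  (1-jn J2 has f-setter on 5)
bond 6 →J2  (J2: bond 5 brought flow, rest push out)
bond 0 →J1  (GY1: gyrator matches bond 1)
bond 3 →R1  (only one flow-in slot at J1)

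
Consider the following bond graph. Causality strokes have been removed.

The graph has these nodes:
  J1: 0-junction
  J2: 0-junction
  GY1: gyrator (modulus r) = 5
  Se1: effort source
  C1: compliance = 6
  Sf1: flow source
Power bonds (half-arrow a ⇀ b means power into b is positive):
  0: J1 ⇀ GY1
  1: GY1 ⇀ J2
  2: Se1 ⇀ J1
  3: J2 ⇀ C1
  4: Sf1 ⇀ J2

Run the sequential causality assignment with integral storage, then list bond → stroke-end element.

bond 0 →GY1
bond 1 →GY1
bond 2 →J1
bond 3 →J2
bond 4 →Sf1

#2 stroke at J1  (source Se1 imposes e)
#4 stroke at Sf1  (Sf1: flow source, stroke at near end)
#0 stroke at GY1  (common-e at J1 fixed by 2)
#1 stroke at GY1  (GY1: gyrator matches bond 0)
#3 stroke at J2  (only one effort-in slot at J2)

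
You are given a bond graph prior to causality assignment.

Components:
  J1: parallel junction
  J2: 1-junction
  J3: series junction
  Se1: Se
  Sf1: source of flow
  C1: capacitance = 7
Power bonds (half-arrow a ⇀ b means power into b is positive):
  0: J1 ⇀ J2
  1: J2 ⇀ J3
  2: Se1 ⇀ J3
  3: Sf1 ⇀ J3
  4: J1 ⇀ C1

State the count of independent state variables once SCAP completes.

b2 stroke→J3  (Se1 fixes effort; stroke away)
b3 stroke→Sf1  (Sf1 (Sf) sets flow on bond)
b1 stroke→J3  (J3 flow already set via bond 3)
b0 stroke→J2  (J2: bond 1 brought flow, rest push out)
b4 stroke→J1  (J1: last free bond brings effort in)

1  (C1 all integral)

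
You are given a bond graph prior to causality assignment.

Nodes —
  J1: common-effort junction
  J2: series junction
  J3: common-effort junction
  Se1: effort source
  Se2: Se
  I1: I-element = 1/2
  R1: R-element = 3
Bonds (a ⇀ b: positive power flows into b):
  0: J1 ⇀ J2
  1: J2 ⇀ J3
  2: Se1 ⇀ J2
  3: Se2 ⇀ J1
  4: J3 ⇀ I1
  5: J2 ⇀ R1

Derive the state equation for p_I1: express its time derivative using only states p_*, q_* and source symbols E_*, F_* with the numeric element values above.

#2 |J2  (Se1: effort source, stroke at far end)
#3 |J1  (Se2 (Se) sets effort on bond)
#0 |J2  (J1 effort already set via bond 3)
#4 |I1  (I1 outputs flow p/I1)
#1 |J3  (J3: last free bond brings effort in)
#5 |J2  (common-f at J2 fixed by 1)

dp_I1/dt = E_Se1 + E_Se2 - 6*p_I1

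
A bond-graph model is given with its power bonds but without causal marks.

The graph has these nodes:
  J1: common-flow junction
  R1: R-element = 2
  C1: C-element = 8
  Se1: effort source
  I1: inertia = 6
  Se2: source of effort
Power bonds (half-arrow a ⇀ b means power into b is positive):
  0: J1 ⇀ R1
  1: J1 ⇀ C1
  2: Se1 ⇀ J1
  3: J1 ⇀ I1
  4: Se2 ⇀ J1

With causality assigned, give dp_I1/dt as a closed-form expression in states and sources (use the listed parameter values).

b2 |J1  (Se1 (Se) sets effort on bond)
b4 |J1  (source Se2 imposes e)
b1 |J1  (prefer integral on C1)
b3 |I1  (I1 outputs flow p/I1)
b0 |J1  (J1 flow already set via bond 3)

dp_I1/dt = E_Se1 + E_Se2 - p_I1/3 - q_C1/8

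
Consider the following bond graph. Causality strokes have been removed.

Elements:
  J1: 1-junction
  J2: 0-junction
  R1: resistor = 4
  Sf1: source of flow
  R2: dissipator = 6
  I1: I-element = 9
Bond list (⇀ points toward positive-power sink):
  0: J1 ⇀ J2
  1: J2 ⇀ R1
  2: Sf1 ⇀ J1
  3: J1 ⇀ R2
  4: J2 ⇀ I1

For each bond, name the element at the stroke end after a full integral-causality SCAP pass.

bond 0 |J1
bond 1 |J2
bond 2 |Sf1
bond 3 |J1
bond 4 |I1

b2 stroke at Sf1  (source Sf1 imposes f)
b0 stroke at J1  (J1 flow already set via bond 2)
b3 stroke at J1  (common-f at J1 fixed by 2)
b4 stroke at I1  (I1 integral (f out))
b1 stroke at J2  (J2 needs exactly one e-in)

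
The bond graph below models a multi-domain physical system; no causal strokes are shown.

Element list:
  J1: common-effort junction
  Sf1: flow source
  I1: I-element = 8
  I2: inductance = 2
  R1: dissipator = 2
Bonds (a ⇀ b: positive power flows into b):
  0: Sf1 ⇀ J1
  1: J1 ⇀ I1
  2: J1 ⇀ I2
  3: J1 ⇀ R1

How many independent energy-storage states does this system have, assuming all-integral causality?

b0 stroke→Sf1  (Sf1 fixes flow; stroke at Sf1)
b1 stroke→I1  (I1 outputs flow p/I1)
b2 stroke→I2  (I2 outputs flow p/I2)
b3 stroke→J1  (J1 needs exactly one e-in)

2  (I1, I2 all integral)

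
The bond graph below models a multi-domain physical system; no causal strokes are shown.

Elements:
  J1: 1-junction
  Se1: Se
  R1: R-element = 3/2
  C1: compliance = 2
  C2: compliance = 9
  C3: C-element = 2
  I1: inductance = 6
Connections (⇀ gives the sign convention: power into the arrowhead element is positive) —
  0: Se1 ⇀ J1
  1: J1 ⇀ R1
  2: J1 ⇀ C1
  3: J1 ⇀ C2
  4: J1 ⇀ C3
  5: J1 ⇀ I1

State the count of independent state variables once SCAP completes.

4  (C1, C2, C3, I1 all integral)

β0 stroke at J1  (Se1 (Se) sets effort on bond)
β2 stroke at J1  (C1 integral (e out))
β3 stroke at J1  (C2 outputs effort q/C2)
β4 stroke at J1  (C3: C, integral causality)
β5 stroke at I1  (I1 integral (f out))
β1 stroke at J1  (common-f at J1 fixed by 5)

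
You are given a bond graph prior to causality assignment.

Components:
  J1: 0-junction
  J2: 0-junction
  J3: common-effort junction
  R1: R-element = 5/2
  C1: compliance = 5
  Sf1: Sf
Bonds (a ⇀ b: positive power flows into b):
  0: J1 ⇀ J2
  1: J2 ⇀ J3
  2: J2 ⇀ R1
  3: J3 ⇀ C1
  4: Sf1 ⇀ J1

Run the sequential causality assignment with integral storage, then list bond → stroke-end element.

β0 stroke→J1
β1 stroke→J2
β2 stroke→R1
β3 stroke→J3
β4 stroke→Sf1

#4 stroke→Sf1  (Sf1: flow source, stroke at near end)
#0 stroke→J1  (J1: last free bond brings effort in)
#3 stroke→J3  (C1: C, integral causality)
#1 stroke→J2  (J3: bond 3 brought effort, rest push out)
#2 stroke→R1  (J2 effort already set via bond 1)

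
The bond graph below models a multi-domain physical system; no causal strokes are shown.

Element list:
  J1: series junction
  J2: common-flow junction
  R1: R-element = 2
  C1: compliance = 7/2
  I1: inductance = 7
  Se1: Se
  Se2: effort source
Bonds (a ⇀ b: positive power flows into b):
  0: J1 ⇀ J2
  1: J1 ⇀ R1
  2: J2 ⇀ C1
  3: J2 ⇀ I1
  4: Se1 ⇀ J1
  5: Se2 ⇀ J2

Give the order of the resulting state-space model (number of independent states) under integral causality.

2  (C1, I1 all integral)

#4 stroke→J1  (Se1: effort source, stroke at far end)
#5 stroke→J2  (source Se2 imposes e)
#2 stroke→J2  (C1 outputs effort q/C1)
#3 stroke→I1  (prefer integral on I1)
#0 stroke→J2  (J2: bond 3 brought flow, rest push out)
#1 stroke→J1  (1-jn J1 has f-setter on 0)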